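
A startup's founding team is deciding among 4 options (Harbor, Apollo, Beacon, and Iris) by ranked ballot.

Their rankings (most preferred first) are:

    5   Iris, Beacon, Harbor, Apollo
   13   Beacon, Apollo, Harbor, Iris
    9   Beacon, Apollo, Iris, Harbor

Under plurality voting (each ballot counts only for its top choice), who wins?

First-place vote totals:
  Harbor: 0
  Apollo: 0
  Beacon: 22
  Iris: 5
Beacon has the most first-place votes.

Beacon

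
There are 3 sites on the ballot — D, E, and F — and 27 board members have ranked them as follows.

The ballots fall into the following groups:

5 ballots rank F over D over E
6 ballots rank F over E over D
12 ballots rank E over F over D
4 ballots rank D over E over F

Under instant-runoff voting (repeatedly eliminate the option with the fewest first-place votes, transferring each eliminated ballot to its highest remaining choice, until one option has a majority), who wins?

E

Round 1: E 12, F 11, D 4. D has the fewest and is eliminated.
Round 2: E 16, F 11. E has a majority.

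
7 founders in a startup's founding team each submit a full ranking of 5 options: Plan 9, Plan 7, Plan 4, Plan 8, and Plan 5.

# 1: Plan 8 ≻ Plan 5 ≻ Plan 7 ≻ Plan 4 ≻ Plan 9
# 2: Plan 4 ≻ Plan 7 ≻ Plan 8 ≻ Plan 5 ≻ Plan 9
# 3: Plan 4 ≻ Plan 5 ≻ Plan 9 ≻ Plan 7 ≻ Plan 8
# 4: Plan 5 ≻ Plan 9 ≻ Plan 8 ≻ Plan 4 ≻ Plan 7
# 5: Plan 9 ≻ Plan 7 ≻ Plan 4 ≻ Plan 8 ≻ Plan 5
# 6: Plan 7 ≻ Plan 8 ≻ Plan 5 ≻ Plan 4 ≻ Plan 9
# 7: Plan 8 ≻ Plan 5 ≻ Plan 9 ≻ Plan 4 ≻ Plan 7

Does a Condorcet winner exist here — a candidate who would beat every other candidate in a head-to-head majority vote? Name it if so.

Head-to-head results (7 voters total):
Plan 9 vs Plan 7: Plan 9 wins 4–3.
Plan 9 vs Plan 4: Plan 4 wins 4–3.
Plan 9 vs Plan 8: Plan 8 wins 4–3.
Plan 9 vs Plan 5: Plan 5 wins 6–1.
Plan 7 vs Plan 4: Plan 4 wins 4–3.
Plan 7 vs Plan 8: Plan 7 wins 4–3.
Plan 7 vs Plan 5: Plan 5 wins 4–3.
Plan 4 vs Plan 8: Plan 8 wins 4–3.
Plan 4 vs Plan 5: Plan 5 wins 4–3.
Plan 8 vs Plan 5: Plan 8 wins 5–2.
No candidate beats all others: Plan 9 beats Plan 7 beats Plan 8 beats Plan 9, a majority cycle.

None — there is no Condorcet winner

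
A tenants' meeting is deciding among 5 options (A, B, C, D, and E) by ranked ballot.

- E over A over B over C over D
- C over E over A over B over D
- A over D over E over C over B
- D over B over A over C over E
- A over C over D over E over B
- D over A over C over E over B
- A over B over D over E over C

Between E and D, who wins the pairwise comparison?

D

Ballots ranking E above D: 2.
Ballots ranking D above E: 5.
D wins the head-to-head, 5–2.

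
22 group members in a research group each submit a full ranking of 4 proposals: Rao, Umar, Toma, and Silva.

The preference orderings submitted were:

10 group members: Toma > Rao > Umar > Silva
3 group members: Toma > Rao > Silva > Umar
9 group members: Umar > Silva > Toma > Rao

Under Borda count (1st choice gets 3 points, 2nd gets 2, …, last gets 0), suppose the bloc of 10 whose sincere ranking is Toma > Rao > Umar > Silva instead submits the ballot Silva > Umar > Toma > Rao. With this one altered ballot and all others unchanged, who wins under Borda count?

Borda totals with the altered ballot: Rao 6, Umar 47, Toma 28, Silva 51.
The switch changes the winner from Toma to Silva.

Silva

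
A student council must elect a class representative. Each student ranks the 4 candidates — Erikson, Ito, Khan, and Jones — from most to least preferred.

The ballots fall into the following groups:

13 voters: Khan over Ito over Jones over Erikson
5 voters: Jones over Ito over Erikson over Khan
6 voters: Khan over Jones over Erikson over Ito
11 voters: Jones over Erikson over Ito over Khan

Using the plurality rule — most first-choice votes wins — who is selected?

Khan

First-place vote totals:
  Erikson: 0
  Ito: 0
  Khan: 19
  Jones: 16
Khan has the most first-place votes.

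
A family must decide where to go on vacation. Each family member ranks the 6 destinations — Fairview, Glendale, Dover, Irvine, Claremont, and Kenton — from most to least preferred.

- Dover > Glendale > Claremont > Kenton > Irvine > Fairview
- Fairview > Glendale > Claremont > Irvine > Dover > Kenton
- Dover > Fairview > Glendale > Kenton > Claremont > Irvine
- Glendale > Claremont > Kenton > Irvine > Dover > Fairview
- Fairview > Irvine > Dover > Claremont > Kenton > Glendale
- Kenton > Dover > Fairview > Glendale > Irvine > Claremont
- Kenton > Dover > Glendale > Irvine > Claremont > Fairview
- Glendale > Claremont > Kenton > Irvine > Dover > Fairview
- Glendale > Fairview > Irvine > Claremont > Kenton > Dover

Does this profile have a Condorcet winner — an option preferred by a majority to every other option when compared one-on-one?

No

Head-to-head results (9 voters total):
Fairview vs Glendale: Glendale wins 5–4.
Fairview vs Dover: Dover wins 6–3.
Fairview vs Irvine: Fairview wins 5–4.
Fairview vs Claremont: Fairview wins 5–4.
Fairview vs Kenton: Kenton wins 5–4.
Glendale vs Dover: Dover wins 5–4.
Glendale vs Irvine: Glendale wins 8–1.
Glendale vs Claremont: Glendale wins 8–1.
Glendale vs Kenton: Glendale wins 6–3.
Dover vs Irvine: Irvine wins 5–4.
Dover vs Claremont: Dover wins 5–4.
Dover vs Kenton: Kenton wins 5–4.
Irvine vs Claremont: Claremont wins 5–4.
Irvine vs Kenton: Kenton wins 6–3.
Claremont vs Kenton: Claremont wins 6–3.
No candidate beats all others: Fairview beats Irvine beats Dover beats Fairview, a majority cycle.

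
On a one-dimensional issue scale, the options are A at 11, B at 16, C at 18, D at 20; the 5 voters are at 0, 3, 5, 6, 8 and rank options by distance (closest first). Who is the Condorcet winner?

With single-peaked preferences on a line, the Condorcet winner is the candidate closest to the median voter.
The median voter (position 5) is closest to A at 11.
Check: A vs D — voters closer to A: 5 of 5.

A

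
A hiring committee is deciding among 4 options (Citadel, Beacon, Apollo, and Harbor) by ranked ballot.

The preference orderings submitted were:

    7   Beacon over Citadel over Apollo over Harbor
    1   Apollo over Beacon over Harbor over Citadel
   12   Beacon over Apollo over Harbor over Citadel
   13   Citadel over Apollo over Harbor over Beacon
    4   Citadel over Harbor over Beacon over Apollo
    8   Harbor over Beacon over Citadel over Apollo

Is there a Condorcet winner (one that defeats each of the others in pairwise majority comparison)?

Head-to-head results (45 voters total):
Citadel vs Beacon: Beacon wins 28–17.
Citadel vs Apollo: Citadel wins 32–13.
Citadel vs Harbor: Citadel wins 24–21.
Beacon vs Apollo: Beacon wins 31–14.
Beacon vs Harbor: Harbor wins 25–20.
Apollo vs Harbor: Apollo wins 33–12.
No candidate beats all others: Citadel beats Harbor beats Beacon beats Citadel, a majority cycle.

No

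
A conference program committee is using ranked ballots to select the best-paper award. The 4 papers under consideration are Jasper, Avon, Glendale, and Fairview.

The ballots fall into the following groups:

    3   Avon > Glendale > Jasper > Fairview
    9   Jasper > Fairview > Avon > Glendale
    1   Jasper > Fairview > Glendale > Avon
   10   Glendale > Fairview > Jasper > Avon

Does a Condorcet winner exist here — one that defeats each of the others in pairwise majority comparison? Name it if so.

Head-to-head results (23 voters total):
Jasper vs Avon: Jasper wins 20–3.
Jasper vs Glendale: Glendale wins 13–10.
Jasper vs Fairview: Jasper wins 13–10.
Avon vs Glendale: Avon wins 12–11.
Avon vs Fairview: Fairview wins 20–3.
Glendale vs Fairview: Glendale wins 13–10.
No candidate beats all others: Jasper beats Avon beats Glendale beats Jasper, a majority cycle.

There is no Condorcet winner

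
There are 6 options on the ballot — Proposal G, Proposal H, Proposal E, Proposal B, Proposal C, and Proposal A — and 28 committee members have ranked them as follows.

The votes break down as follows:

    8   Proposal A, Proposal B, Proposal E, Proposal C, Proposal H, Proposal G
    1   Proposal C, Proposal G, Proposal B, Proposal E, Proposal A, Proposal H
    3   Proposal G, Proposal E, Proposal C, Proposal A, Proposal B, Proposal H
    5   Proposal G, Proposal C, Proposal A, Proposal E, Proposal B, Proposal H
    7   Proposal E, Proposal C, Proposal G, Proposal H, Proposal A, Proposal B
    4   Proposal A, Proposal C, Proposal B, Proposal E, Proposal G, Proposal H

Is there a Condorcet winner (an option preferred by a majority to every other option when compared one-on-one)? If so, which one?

Head-to-head results (28 voters total):
Proposal G vs Proposal H: Proposal G wins 20–8.
Proposal G vs Proposal E: Proposal E wins 19–9.
Proposal G vs Proposal B: Proposal G wins 16–12.
Proposal G vs Proposal C: Proposal C wins 20–8.
Proposal G vs Proposal A: Proposal G wins 16–12.
Proposal H vs Proposal E: Proposal E wins 28–0.
Proposal H vs Proposal B: Proposal B wins 21–7.
Proposal H vs Proposal C: Proposal C wins 28–0.
Proposal H vs Proposal A: Proposal A wins 21–7.
Proposal E vs Proposal B: Proposal E wins 15–13.
Proposal E vs Proposal C: Proposal E wins 18–10.
Proposal E vs Proposal A: Proposal A wins 17–11.
Proposal B vs Proposal C: Proposal C wins 20–8.
Proposal B vs Proposal A: Proposal A wins 27–1.
Proposal C vs Proposal A: Proposal C wins 16–12.
No candidate beats all others: Proposal G beats Proposal A beats Proposal E beats Proposal G, a majority cycle.

No Condorcet winner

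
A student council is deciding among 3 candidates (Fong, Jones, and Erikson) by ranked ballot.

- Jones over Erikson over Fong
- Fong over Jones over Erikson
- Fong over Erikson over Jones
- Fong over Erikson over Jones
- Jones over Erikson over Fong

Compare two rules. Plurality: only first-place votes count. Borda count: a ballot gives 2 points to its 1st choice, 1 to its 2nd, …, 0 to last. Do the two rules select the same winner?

Plurality first-place counts: Fong 3, Jones 2, Erikson 0 → Fong.
Borda totals: Fong 6, Jones 5, Erikson 4 → Fong.
The two rules agree on Fong.

Yes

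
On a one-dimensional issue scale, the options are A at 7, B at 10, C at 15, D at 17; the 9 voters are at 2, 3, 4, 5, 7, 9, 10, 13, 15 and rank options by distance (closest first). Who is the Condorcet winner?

A

With single-peaked preferences on a line, the Condorcet winner is the candidate closest to the median voter.
The median voter (position 7) is closest to A at 7.
Check: A vs D — voters closer to A: 7 of 9.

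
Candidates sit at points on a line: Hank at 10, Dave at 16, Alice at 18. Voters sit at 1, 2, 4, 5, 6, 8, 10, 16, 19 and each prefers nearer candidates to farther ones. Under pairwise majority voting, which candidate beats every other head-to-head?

Hank

With single-peaked preferences on a line, the Condorcet winner is the candidate closest to the median voter.
The median voter (position 6) is closest to Hank at 10.
Check: Hank vs Alice — voters closer to Hank: 7 of 9.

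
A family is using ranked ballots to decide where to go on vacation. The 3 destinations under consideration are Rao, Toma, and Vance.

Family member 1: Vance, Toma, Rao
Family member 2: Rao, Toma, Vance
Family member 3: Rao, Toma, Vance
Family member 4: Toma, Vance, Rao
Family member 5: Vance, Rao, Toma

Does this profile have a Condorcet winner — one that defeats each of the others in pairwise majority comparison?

No

Head-to-head results (5 voters total):
Rao vs Toma: Rao wins 3–2.
Rao vs Vance: Vance wins 3–2.
Toma vs Vance: Toma wins 3–2.
No candidate beats all others: Rao beats Toma beats Vance beats Rao, a majority cycle.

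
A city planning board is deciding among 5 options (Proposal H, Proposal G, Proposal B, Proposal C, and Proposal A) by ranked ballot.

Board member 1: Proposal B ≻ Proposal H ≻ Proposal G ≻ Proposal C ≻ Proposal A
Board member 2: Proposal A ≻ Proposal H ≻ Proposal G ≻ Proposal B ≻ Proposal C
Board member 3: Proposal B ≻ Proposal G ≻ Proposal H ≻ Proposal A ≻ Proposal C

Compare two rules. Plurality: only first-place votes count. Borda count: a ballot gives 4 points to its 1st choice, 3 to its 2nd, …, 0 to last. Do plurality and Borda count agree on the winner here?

Yes

Plurality first-place counts: Proposal H 0, Proposal G 0, Proposal B 2, Proposal C 0, Proposal A 1 → Proposal B.
Borda totals: Proposal H 8, Proposal G 7, Proposal B 9, Proposal C 1, Proposal A 5 → Proposal B.
The two rules agree on Proposal B.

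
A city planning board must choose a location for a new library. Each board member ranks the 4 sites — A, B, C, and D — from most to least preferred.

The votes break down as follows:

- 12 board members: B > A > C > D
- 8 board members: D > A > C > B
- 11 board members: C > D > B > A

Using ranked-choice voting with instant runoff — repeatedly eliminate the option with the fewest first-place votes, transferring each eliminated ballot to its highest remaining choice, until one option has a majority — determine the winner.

C

Round 1: B 12, C 11, D 8, A 0. A has the fewest and is eliminated.
Round 2: B 12, C 11, D 8. D has the fewest and is eliminated.
Round 3: C 19, B 12. C has a majority.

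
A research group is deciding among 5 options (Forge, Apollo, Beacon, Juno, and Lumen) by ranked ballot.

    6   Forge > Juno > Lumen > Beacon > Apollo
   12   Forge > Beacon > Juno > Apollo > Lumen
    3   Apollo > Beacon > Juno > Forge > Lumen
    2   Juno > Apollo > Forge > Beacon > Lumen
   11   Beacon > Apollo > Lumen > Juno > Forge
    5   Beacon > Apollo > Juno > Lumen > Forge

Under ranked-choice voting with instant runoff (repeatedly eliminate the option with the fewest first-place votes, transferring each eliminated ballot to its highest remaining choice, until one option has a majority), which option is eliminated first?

Lumen

Round 1: Forge 18, Beacon 16, Apollo 3, Juno 2, Lumen 0. Lumen has the fewest and is eliminated.
Round 2: Forge 18, Beacon 16, Apollo 3, Juno 2. Juno has the fewest and is eliminated.
Round 3: Forge 18, Beacon 16, Apollo 5. Apollo has the fewest and is eliminated.
Round 4: Forge 20, Beacon 19. Forge has a majority.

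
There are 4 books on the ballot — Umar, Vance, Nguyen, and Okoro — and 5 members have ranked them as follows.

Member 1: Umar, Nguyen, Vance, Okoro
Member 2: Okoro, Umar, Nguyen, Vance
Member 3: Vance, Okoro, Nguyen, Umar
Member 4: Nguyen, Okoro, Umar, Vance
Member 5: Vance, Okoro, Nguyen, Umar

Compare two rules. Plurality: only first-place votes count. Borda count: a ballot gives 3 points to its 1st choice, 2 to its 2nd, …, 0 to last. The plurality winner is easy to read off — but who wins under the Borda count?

Okoro

Plurality first-place counts: Umar 1, Vance 2, Nguyen 1, Okoro 1 → Vance.
Borda totals: Umar 6, Vance 7, Nguyen 8, Okoro 9 → Okoro.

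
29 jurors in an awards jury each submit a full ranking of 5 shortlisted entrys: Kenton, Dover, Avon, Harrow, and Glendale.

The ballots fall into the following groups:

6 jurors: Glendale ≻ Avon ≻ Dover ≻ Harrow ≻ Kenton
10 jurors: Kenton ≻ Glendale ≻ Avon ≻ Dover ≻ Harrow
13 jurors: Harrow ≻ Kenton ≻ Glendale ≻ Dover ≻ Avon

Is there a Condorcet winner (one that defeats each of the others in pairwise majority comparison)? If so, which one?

Head-to-head results (29 voters total):
Kenton vs Dover: Kenton wins 23–6.
Kenton vs Avon: Kenton wins 23–6.
Kenton vs Harrow: Harrow wins 19–10.
Kenton vs Glendale: Kenton wins 23–6.
Dover vs Avon: Avon wins 16–13.
Dover vs Harrow: Dover wins 16–13.
Dover vs Glendale: Glendale wins 29–0.
Avon vs Harrow: Avon wins 16–13.
Avon vs Glendale: Glendale wins 29–0.
Harrow vs Glendale: Glendale wins 16–13.
No candidate beats all others: Kenton beats Dover beats Harrow beats Kenton, a majority cycle.

No Condorcet winner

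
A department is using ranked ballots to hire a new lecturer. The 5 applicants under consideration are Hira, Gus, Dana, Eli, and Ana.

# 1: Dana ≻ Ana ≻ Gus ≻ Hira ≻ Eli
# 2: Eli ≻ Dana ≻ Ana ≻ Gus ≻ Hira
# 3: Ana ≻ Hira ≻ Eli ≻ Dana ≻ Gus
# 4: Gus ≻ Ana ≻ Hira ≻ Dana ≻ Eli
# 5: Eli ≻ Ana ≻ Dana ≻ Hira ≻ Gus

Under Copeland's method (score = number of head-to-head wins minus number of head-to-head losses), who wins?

Ana

Pairwise results:
  Hira vs Gus: Gus wins 3–2.
  Hira vs Dana: Dana wins 3–2.
  Hira vs Eli: Hira wins 3–2.
  Hira vs Ana: Ana wins 5–0.
  Gus vs Dana: Dana wins 4–1.
  Gus vs Eli: Eli wins 3–2.
  Gus vs Ana: Ana wins 4–1.
  Dana vs Eli: Eli wins 3–2.
  Dana vs Ana: Ana wins 3–2.
  Eli vs Ana: Ana wins 3–2.
Copeland scores (wins − losses):
  Hira: 1 − 3 = -2
  Gus: 1 − 3 = -2
  Dana: 2 − 2 = 0
  Eli: 2 − 2 = 0
  Ana: 4 − 0 = 4
Ana has the best Copeland score.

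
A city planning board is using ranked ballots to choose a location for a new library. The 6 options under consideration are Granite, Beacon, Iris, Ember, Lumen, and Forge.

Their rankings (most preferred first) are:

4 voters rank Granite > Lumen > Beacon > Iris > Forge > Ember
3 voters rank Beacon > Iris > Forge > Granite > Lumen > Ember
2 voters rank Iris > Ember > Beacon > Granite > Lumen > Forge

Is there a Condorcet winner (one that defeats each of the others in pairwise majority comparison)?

Head-to-head results (9 voters total):
Granite vs Beacon: Beacon wins 5–4.
Granite vs Iris: Iris wins 5–4.
Granite vs Ember: Granite wins 7–2.
Granite vs Lumen: Granite wins 9–0.
Granite vs Forge: Granite wins 6–3.
Beacon vs Iris: Beacon wins 7–2.
Beacon vs Ember: Beacon wins 7–2.
Beacon vs Lumen: Beacon wins 5–4.
Beacon vs Forge: Beacon wins 9–0.
Iris vs Ember: Iris wins 9–0.
Iris vs Lumen: Iris wins 5–4.
Iris vs Forge: Iris wins 9–0.
Ember vs Lumen: Lumen wins 7–2.
Ember vs Forge: Forge wins 7–2.
Lumen vs Forge: Lumen wins 6–3.
Beacon beats each rival — Granite (5–4), Iris (7–2), Ember (7–2), Lumen (5–4), Forge (9–0) — so Beacon is the Condorcet winner.

Yes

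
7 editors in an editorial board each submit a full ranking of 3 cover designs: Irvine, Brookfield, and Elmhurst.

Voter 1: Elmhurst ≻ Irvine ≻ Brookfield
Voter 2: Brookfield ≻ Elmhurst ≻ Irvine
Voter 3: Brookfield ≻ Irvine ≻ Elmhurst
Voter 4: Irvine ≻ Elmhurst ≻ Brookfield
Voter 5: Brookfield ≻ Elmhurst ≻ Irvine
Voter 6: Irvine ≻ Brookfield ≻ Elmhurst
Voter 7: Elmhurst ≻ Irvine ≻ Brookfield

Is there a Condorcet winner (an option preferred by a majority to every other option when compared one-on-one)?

No

Head-to-head results (7 voters total):
Irvine vs Brookfield: Irvine wins 4–3.
Irvine vs Elmhurst: Elmhurst wins 4–3.
Brookfield vs Elmhurst: Brookfield wins 4–3.
No candidate beats all others: Irvine beats Brookfield beats Elmhurst beats Irvine, a majority cycle.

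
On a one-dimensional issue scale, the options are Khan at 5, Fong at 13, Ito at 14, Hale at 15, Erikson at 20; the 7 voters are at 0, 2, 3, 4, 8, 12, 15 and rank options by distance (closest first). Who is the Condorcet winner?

With single-peaked preferences on a line, the Condorcet winner is the candidate closest to the median voter.
The median voter (position 4) is closest to Khan at 5.
Check: Khan vs Fong — voters closer to Khan: 5 of 7.

Khan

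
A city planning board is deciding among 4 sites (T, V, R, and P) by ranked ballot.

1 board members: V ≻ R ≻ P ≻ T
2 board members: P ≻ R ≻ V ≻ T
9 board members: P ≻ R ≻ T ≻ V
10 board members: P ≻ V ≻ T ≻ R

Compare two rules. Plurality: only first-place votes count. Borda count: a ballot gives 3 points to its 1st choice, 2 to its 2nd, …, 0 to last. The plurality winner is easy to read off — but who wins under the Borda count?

Plurality first-place counts: T 0, V 1, R 0, P 21 → P.
Borda totals: T 19, V 25, R 24, P 64 → P.

P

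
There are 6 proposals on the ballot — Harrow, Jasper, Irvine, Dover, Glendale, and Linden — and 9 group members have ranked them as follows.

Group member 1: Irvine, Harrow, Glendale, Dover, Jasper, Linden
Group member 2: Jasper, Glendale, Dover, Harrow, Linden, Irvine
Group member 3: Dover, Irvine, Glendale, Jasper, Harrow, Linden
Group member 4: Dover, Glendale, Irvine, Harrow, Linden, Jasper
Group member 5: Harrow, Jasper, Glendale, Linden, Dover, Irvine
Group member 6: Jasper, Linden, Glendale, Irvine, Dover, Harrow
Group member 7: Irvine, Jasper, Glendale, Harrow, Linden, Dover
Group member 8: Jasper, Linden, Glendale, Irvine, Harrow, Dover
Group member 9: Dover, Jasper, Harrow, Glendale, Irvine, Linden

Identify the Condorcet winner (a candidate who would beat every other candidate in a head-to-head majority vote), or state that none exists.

Head-to-head results (9 voters total):
Harrow vs Jasper: Jasper wins 6–3.
Harrow vs Irvine: Irvine wins 6–3.
Harrow vs Dover: Dover wins 5–4.
Harrow vs Glendale: Glendale wins 6–3.
Harrow vs Linden: Harrow wins 7–2.
Jasper vs Irvine: Jasper wins 5–4.
Jasper vs Dover: Jasper wins 5–4.
Jasper vs Glendale: Jasper wins 6–3.
Jasper vs Linden: Jasper wins 8–1.
Irvine vs Dover: Dover wins 5–4.
Irvine vs Glendale: Glendale wins 6–3.
Irvine vs Linden: Irvine wins 5–4.
Dover vs Glendale: Glendale wins 6–3.
Dover vs Linden: Dover wins 5–4.
Glendale vs Linden: Glendale wins 7–2.
Jasper beats each rival — Harrow (6–3), Irvine (5–4), Dover (5–4), Glendale (6–3), Linden (8–1) — so Jasper is the Condorcet winner.

Jasper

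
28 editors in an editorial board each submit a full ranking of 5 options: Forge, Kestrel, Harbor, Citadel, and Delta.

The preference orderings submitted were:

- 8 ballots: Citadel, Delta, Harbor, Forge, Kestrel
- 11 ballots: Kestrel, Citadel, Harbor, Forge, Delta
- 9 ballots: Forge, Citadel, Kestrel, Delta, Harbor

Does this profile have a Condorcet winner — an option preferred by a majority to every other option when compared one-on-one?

Head-to-head results (28 voters total):
Forge vs Kestrel: Forge wins 17–11.
Forge vs Harbor: Harbor wins 19–9.
Forge vs Citadel: Citadel wins 19–9.
Forge vs Delta: Forge wins 20–8.
Kestrel vs Harbor: Kestrel wins 20–8.
Kestrel vs Citadel: Citadel wins 17–11.
Kestrel vs Delta: Kestrel wins 20–8.
Harbor vs Citadel: Citadel wins 28–0.
Harbor vs Delta: Delta wins 17–11.
Citadel vs Delta: Citadel wins 28–0.
Citadel beats each rival — Forge (19–9), Kestrel (17–11), Harbor (28–0), Delta (28–0) — so Citadel is the Condorcet winner.

Yes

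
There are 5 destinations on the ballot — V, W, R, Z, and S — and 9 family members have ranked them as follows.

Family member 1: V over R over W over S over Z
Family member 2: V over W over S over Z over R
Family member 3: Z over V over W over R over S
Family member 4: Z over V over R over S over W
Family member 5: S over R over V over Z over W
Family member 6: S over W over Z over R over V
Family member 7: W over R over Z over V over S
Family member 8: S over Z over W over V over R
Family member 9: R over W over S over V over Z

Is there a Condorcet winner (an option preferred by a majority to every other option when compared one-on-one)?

Head-to-head results (9 voters total):
V vs W: V wins 5–4.
V vs R: V wins 5–4.
V vs Z: Z wins 5–4.
V vs S: V wins 5–4.
W vs R: W wins 5–4.
W vs Z: W wins 5–4.
W vs S: W wins 5–4.
R vs Z: Z wins 5–4.
R vs S: R wins 5–4.
Z vs S: S wins 6–3.
No candidate beats all others: V beats W beats Z beats V, a majority cycle.

No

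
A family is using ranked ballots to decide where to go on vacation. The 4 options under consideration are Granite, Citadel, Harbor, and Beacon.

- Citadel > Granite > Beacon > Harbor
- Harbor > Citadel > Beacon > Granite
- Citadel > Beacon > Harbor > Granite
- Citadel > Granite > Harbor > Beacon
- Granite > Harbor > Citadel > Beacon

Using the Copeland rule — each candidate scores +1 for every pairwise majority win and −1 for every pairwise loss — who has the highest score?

Citadel

Pairwise results:
  Granite vs Citadel: Citadel wins 4–1.
  Granite vs Harbor: Granite wins 3–2.
  Granite vs Beacon: Granite wins 3–2.
  Citadel vs Harbor: Citadel wins 3–2.
  Citadel vs Beacon: Citadel wins 5–0.
  Harbor vs Beacon: Harbor wins 3–2.
Copeland scores (wins − losses):
  Granite: 2 − 1 = 1
  Citadel: 3 − 0 = 3
  Harbor: 1 − 2 = -1
  Beacon: 0 − 3 = -3
Citadel has the best Copeland score.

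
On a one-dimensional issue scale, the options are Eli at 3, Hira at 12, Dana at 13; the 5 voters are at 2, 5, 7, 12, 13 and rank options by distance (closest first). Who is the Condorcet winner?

Eli

With single-peaked preferences on a line, the Condorcet winner is the candidate closest to the median voter.
The median voter (position 7) is closest to Eli at 3.
Check: Eli vs Hira — voters closer to Eli: 3 of 5.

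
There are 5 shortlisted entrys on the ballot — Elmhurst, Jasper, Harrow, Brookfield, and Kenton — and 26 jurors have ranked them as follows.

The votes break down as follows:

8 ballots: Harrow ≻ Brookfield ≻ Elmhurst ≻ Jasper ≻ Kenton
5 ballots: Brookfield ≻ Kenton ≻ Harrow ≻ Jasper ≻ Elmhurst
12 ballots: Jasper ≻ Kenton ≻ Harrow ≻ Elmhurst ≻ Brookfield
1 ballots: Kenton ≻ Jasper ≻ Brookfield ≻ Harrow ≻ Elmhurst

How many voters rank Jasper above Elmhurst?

Ballots ranking Jasper above Elmhurst: 5+12+1 = 18.
Ballots ranking Elmhurst above Jasper: 8.
So 18 of 26 voters prefer Jasper to Elmhurst.

18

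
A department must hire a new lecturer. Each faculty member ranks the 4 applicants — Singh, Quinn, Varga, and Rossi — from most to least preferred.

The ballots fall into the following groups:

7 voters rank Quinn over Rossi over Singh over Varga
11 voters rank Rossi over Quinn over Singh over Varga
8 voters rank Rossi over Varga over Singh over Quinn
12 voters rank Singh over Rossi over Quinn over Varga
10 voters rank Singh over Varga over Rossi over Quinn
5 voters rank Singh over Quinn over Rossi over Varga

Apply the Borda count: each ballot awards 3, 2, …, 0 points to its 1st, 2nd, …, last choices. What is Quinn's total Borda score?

65

Borda scores:
  Singh: 7·1 + 11·1 + 8·1 + 12·3 + 10·3 + 5·3 = 107
  Quinn: 7·3 + 11·2 + 8·0 + 12·1 + 10·0 + 5·2 = 65
  Varga: 7·0 + 11·0 + 8·2 + 12·0 + 10·2 + 5·0 = 36
  Rossi: 7·2 + 11·3 + 8·3 + 12·2 + 10·1 + 5·1 = 110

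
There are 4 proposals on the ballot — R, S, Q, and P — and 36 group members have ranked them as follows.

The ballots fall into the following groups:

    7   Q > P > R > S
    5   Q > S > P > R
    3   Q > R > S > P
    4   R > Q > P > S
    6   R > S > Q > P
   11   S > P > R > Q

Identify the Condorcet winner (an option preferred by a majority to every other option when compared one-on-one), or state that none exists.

Head-to-head results (36 voters total):
R vs S: R wins 20–16.
R vs Q: R wins 21–15.
R vs P: P wins 23–13.
S vs Q: Q wins 19–17.
S vs P: S wins 25–11.
Q vs P: Q wins 25–11.
No candidate beats all others: R beats S beats P beats R, a majority cycle.

No Condorcet winner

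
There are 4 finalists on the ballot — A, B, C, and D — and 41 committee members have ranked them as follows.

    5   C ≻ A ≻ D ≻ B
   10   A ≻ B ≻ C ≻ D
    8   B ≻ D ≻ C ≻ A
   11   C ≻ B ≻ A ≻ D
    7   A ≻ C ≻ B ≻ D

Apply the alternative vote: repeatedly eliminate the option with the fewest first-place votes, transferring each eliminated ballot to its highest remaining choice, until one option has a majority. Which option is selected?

Round 1: A 17, C 16, B 8, D 0. D has the fewest and is eliminated.
Round 2: A 17, C 16, B 8. B has the fewest and is eliminated.
Round 3: C 24, A 17. C has a majority.

C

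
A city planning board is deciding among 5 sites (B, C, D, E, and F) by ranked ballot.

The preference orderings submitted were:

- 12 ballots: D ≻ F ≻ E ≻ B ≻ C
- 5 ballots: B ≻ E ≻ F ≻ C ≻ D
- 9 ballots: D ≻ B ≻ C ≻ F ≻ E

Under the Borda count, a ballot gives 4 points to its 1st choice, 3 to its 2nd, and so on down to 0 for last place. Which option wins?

D

Borda scores:
  B: 12·1 + 5·4 + 9·3 = 59
  C: 12·0 + 5·1 + 9·2 = 23
  D: 12·4 + 5·0 + 9·4 = 84
  E: 12·2 + 5·3 + 9·0 = 39
  F: 12·3 + 5·2 + 9·1 = 55
D has the highest total.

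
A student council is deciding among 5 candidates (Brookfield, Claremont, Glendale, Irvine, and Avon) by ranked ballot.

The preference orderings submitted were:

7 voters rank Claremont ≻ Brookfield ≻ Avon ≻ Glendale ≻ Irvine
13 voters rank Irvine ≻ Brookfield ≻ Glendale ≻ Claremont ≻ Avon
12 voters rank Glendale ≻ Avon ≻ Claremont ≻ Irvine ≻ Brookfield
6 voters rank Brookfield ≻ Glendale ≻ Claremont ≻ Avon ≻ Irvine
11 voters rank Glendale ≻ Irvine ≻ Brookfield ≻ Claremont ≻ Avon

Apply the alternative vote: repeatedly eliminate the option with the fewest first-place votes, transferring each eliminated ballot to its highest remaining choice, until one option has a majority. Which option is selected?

Glendale

Round 1: Glendale 23, Irvine 13, Claremont 7, Brookfield 6, Avon 0. Avon has the fewest and is eliminated.
Round 2: Glendale 23, Irvine 13, Claremont 7, Brookfield 6. Brookfield has the fewest and is eliminated.
Round 3: Glendale 29, Irvine 13, Claremont 7. Glendale has a majority.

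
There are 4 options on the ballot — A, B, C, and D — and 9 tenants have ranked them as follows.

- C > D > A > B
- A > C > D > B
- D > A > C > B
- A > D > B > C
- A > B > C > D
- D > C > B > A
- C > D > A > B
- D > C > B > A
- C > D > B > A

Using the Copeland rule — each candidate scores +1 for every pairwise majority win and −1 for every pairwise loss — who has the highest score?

C

Pairwise results:
  A vs B: A wins 6–3.
  A vs C: C wins 5–4.
  A vs D: D wins 6–3.
  B vs C: C wins 7–2.
  B vs D: D wins 8–1.
  C vs D: C wins 5–4.
Copeland scores (wins − losses):
  A: 1 − 2 = -1
  B: 0 − 3 = -3
  C: 3 − 0 = 3
  D: 2 − 1 = 1
C has the best Copeland score.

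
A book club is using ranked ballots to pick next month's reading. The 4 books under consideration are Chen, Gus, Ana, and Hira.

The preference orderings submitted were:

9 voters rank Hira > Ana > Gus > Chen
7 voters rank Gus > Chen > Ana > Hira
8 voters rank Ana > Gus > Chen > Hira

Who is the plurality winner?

First-place vote totals:
  Chen: 0
  Gus: 7
  Ana: 8
  Hira: 9
Hira has the most first-place votes.

Hira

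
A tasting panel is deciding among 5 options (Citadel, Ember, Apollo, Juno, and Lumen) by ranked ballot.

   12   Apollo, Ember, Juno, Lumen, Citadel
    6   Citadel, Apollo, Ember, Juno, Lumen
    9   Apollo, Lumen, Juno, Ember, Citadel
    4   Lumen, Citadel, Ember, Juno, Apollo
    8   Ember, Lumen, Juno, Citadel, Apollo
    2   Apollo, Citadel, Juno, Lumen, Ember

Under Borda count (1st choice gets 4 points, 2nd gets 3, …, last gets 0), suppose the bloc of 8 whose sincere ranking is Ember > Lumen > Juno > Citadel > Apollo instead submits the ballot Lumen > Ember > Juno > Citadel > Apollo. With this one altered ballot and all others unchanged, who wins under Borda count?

Apollo

Borda totals with the altered ballot: Citadel 50, Ember 89, Apollo 110, Juno 72, Lumen 89.
The winner is unchanged: still Apollo.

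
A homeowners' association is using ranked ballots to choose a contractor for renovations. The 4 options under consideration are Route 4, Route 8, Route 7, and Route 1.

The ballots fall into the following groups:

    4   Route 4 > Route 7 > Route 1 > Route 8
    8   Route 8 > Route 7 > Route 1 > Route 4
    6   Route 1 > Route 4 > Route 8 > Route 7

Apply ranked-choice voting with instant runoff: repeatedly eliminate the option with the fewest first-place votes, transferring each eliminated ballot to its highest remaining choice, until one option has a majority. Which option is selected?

Round 1: Route 8 8, Route 1 6, Route 4 4, Route 7 0. Route 7 has the fewest and is eliminated.
Round 2: Route 8 8, Route 1 6, Route 4 4. Route 4 has the fewest and is eliminated.
Round 3: Route 1 10, Route 8 8. Route 1 has a majority.

Route 1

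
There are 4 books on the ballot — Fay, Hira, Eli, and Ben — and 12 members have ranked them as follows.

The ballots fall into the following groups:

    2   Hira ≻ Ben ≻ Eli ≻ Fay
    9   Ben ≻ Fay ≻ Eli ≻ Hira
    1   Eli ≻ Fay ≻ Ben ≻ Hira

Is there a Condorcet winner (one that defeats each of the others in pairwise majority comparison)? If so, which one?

Ben

Head-to-head results (12 voters total):
Fay vs Hira: Fay wins 10–2.
Fay vs Eli: Fay wins 9–3.
Fay vs Ben: Ben wins 11–1.
Hira vs Eli: Eli wins 10–2.
Hira vs Ben: Ben wins 10–2.
Eli vs Ben: Ben wins 11–1.
Ben beats each rival — Fay (11–1), Hira (10–2), Eli (11–1) — so Ben is the Condorcet winner.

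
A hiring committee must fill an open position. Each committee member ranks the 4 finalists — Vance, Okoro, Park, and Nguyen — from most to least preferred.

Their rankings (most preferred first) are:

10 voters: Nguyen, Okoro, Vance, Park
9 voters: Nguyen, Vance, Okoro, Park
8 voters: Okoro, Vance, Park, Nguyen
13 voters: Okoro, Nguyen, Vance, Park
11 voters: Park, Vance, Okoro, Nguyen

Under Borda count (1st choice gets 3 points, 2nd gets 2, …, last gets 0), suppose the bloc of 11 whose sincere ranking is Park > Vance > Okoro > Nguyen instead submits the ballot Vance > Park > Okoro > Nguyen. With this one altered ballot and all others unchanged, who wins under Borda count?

Borda totals with the altered ballot: Vance 90, Okoro 103, Park 30, Nguyen 83.
The winner is unchanged: still Okoro.

Okoro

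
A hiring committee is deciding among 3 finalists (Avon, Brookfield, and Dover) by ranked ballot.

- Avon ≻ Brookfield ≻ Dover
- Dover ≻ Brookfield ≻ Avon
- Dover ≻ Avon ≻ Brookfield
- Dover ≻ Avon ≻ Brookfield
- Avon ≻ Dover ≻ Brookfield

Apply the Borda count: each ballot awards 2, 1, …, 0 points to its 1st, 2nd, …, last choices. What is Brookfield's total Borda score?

Borda scores:
  Avon: 2 + 0 + 1 + 1 + 2 = 6
  Brookfield: 1 + 1 + 0 + 0 + 0 = 2
  Dover: 0 + 2 + 2 + 2 + 1 = 7

2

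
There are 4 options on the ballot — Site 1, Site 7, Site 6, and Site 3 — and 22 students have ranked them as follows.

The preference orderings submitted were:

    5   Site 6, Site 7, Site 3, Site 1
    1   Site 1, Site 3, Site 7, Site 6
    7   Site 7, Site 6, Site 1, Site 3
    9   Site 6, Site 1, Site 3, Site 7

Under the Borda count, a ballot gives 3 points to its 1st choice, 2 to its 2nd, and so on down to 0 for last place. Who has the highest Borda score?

Site 6

Borda scores:
  Site 1: 5·0 + 3 + 7·1 + 9·2 = 28
  Site 7: 5·2 + 1 + 7·3 + 9·0 = 32
  Site 6: 5·3 + 0 + 7·2 + 9·3 = 56
  Site 3: 5·1 + 2 + 7·0 + 9·1 = 16
Site 6 has the highest total.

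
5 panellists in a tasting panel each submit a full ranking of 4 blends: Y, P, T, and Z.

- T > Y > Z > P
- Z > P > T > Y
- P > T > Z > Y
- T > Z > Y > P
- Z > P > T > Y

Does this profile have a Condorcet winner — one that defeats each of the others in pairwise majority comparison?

No

Head-to-head results (5 voters total):
Y vs P: P wins 3–2.
Y vs T: T wins 5–0.
Y vs Z: Z wins 4–1.
P vs T: P wins 3–2.
P vs Z: Z wins 4–1.
T vs Z: T wins 3–2.
No candidate beats all others: P beats T beats Z beats P, a majority cycle.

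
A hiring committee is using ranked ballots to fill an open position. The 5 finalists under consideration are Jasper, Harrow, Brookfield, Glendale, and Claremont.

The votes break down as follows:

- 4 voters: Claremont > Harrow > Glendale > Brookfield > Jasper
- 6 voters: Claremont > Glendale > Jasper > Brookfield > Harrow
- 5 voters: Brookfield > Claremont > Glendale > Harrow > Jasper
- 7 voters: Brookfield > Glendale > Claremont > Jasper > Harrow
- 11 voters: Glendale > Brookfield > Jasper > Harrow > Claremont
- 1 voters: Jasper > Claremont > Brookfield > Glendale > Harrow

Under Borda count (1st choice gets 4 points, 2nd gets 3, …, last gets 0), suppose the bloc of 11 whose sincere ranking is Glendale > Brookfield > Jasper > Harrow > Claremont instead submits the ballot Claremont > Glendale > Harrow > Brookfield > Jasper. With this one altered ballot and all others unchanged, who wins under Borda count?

Borda totals with the altered ballot: Jasper 23, Harrow 39, Brookfield 71, Glendale 91, Claremont 116.
The switch changes the winner from Glendale to Claremont.

Claremont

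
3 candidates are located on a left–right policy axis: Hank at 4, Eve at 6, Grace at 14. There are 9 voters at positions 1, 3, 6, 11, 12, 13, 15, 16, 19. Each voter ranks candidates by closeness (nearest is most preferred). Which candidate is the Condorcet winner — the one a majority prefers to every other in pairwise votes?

With single-peaked preferences on a line, the Condorcet winner is the candidate closest to the median voter.
The median voter (position 12) is closest to Grace at 14.
Check: Grace vs Eve — voters closer to Grace: 6 of 9.

Grace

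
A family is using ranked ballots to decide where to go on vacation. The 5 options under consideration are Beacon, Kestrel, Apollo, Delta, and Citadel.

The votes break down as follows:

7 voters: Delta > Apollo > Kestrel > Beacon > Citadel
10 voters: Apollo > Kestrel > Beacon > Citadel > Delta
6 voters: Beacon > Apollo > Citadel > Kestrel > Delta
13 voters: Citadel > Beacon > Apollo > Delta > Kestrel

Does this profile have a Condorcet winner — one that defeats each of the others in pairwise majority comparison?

Yes

Head-to-head results (36 voters total):
Beacon vs Kestrel: Beacon wins 19–17.
Beacon vs Apollo: Beacon wins 19–17.
Beacon vs Delta: Beacon wins 29–7.
Beacon vs Citadel: Beacon wins 23–13.
Kestrel vs Apollo: Apollo wins 36–0.
Kestrel vs Delta: Delta wins 20–16.
Kestrel vs Citadel: Citadel wins 19–17.
Apollo vs Delta: Apollo wins 29–7.
Apollo vs Citadel: Apollo wins 23–13.
Delta vs Citadel: Citadel wins 29–7.
Beacon beats each rival — Kestrel (19–17), Apollo (19–17), Delta (29–7), Citadel (23–13) — so Beacon is the Condorcet winner.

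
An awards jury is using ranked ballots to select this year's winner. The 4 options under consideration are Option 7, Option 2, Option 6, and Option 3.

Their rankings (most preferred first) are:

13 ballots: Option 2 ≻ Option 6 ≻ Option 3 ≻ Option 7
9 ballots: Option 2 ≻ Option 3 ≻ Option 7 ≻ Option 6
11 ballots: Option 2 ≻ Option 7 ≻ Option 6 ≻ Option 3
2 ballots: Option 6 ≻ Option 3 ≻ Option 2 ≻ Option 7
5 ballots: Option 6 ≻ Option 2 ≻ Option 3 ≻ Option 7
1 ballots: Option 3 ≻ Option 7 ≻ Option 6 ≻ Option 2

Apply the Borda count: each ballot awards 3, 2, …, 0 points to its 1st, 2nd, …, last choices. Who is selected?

Option 2

Borda scores:
  Option 7: 13·0 + 9·1 + 11·2 + 2·0 + 5·0 + 2 = 33
  Option 2: 13·3 + 9·3 + 11·3 + 2·1 + 5·2 + 0 = 111
  Option 6: 13·2 + 9·0 + 11·1 + 2·3 + 5·3 + 1 = 59
  Option 3: 13·1 + 9·2 + 11·0 + 2·2 + 5·1 + 3 = 43
Option 2 has the highest total.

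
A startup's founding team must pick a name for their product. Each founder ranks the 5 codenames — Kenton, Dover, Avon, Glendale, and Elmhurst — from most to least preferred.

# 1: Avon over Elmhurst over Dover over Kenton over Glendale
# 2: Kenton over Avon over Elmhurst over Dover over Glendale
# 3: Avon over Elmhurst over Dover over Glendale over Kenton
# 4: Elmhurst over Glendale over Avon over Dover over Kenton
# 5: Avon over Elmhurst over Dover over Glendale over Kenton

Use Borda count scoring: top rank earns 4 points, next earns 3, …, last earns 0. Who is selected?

Borda scores:
  Kenton: 1 + 4 + 0 + 0 + 0 = 5
  Dover: 2 + 1 + 2 + 1 + 2 = 8
  Avon: 4 + 3 + 4 + 2 + 4 = 17
  Glendale: 0 + 0 + 1 + 3 + 1 = 5
  Elmhurst: 3 + 2 + 3 + 4 + 3 = 15
Avon has the highest total.

Avon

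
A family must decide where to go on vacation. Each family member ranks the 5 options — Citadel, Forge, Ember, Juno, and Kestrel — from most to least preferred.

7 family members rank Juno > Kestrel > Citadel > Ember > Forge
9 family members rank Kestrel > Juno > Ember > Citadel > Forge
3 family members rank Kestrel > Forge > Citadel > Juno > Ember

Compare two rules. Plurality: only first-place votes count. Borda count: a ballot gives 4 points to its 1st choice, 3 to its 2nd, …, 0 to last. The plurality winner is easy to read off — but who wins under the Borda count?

Kestrel

Plurality first-place counts: Citadel 0, Forge 0, Ember 0, Juno 7, Kestrel 12 → Kestrel.
Borda totals: Citadel 29, Forge 9, Ember 25, Juno 58, Kestrel 69 → Kestrel.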